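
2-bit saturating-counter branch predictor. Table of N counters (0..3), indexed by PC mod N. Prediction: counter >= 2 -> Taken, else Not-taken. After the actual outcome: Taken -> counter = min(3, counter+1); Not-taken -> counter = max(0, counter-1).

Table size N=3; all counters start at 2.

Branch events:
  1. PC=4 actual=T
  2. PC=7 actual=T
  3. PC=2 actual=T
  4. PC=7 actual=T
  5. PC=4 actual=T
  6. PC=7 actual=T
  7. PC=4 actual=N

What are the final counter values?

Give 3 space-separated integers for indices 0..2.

Answer: 2 2 3

Derivation:
Ev 1: PC=4 idx=1 pred=T actual=T -> ctr[1]=3
Ev 2: PC=7 idx=1 pred=T actual=T -> ctr[1]=3
Ev 3: PC=2 idx=2 pred=T actual=T -> ctr[2]=3
Ev 4: PC=7 idx=1 pred=T actual=T -> ctr[1]=3
Ev 5: PC=4 idx=1 pred=T actual=T -> ctr[1]=3
Ev 6: PC=7 idx=1 pred=T actual=T -> ctr[1]=3
Ev 7: PC=4 idx=1 pred=T actual=N -> ctr[1]=2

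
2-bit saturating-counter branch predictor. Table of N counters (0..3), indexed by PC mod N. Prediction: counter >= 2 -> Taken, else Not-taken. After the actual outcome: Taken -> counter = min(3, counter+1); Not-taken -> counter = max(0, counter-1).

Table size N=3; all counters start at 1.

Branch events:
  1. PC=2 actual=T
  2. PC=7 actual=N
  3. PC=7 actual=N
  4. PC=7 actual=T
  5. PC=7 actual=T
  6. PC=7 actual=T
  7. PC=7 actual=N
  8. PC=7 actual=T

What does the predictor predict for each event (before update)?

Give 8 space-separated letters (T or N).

Answer: N N N N N T T T

Derivation:
Ev 1: PC=2 idx=2 pred=N actual=T -> ctr[2]=2
Ev 2: PC=7 idx=1 pred=N actual=N -> ctr[1]=0
Ev 3: PC=7 idx=1 pred=N actual=N -> ctr[1]=0
Ev 4: PC=7 idx=1 pred=N actual=T -> ctr[1]=1
Ev 5: PC=7 idx=1 pred=N actual=T -> ctr[1]=2
Ev 6: PC=7 idx=1 pred=T actual=T -> ctr[1]=3
Ev 7: PC=7 idx=1 pred=T actual=N -> ctr[1]=2
Ev 8: PC=7 idx=1 pred=T actual=T -> ctr[1]=3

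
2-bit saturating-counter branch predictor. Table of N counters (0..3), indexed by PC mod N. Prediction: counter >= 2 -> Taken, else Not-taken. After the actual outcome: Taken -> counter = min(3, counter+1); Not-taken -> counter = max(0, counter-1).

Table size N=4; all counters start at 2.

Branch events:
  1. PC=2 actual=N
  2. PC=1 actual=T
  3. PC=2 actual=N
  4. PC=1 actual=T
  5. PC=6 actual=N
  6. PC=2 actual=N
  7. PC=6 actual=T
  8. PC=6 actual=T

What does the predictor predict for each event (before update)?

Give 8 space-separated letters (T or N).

Answer: T T N T N N N N

Derivation:
Ev 1: PC=2 idx=2 pred=T actual=N -> ctr[2]=1
Ev 2: PC=1 idx=1 pred=T actual=T -> ctr[1]=3
Ev 3: PC=2 idx=2 pred=N actual=N -> ctr[2]=0
Ev 4: PC=1 idx=1 pred=T actual=T -> ctr[1]=3
Ev 5: PC=6 idx=2 pred=N actual=N -> ctr[2]=0
Ev 6: PC=2 idx=2 pred=N actual=N -> ctr[2]=0
Ev 7: PC=6 idx=2 pred=N actual=T -> ctr[2]=1
Ev 8: PC=6 idx=2 pred=N actual=T -> ctr[2]=2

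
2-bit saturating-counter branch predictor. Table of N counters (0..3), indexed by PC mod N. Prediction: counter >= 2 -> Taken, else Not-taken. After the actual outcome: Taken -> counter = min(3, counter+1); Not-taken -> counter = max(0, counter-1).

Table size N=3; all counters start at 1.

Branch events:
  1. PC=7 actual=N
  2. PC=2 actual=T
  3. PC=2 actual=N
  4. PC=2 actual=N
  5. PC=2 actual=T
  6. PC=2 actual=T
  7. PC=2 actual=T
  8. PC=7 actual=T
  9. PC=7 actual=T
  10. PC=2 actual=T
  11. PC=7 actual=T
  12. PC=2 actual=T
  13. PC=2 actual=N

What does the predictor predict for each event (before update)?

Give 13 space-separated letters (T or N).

Ev 1: PC=7 idx=1 pred=N actual=N -> ctr[1]=0
Ev 2: PC=2 idx=2 pred=N actual=T -> ctr[2]=2
Ev 3: PC=2 idx=2 pred=T actual=N -> ctr[2]=1
Ev 4: PC=2 idx=2 pred=N actual=N -> ctr[2]=0
Ev 5: PC=2 idx=2 pred=N actual=T -> ctr[2]=1
Ev 6: PC=2 idx=2 pred=N actual=T -> ctr[2]=2
Ev 7: PC=2 idx=2 pred=T actual=T -> ctr[2]=3
Ev 8: PC=7 idx=1 pred=N actual=T -> ctr[1]=1
Ev 9: PC=7 idx=1 pred=N actual=T -> ctr[1]=2
Ev 10: PC=2 idx=2 pred=T actual=T -> ctr[2]=3
Ev 11: PC=7 idx=1 pred=T actual=T -> ctr[1]=3
Ev 12: PC=2 idx=2 pred=T actual=T -> ctr[2]=3
Ev 13: PC=2 idx=2 pred=T actual=N -> ctr[2]=2

Answer: N N T N N N T N N T T T T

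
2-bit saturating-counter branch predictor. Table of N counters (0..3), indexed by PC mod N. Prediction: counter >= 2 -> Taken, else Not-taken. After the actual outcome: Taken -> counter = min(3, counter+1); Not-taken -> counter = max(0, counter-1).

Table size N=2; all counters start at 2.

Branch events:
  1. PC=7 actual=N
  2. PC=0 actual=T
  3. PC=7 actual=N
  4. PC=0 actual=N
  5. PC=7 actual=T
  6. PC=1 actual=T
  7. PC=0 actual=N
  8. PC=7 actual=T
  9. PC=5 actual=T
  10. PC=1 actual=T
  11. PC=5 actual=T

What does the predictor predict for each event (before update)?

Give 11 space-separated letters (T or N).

Ev 1: PC=7 idx=1 pred=T actual=N -> ctr[1]=1
Ev 2: PC=0 idx=0 pred=T actual=T -> ctr[0]=3
Ev 3: PC=7 idx=1 pred=N actual=N -> ctr[1]=0
Ev 4: PC=0 idx=0 pred=T actual=N -> ctr[0]=2
Ev 5: PC=7 idx=1 pred=N actual=T -> ctr[1]=1
Ev 6: PC=1 idx=1 pred=N actual=T -> ctr[1]=2
Ev 7: PC=0 idx=0 pred=T actual=N -> ctr[0]=1
Ev 8: PC=7 idx=1 pred=T actual=T -> ctr[1]=3
Ev 9: PC=5 idx=1 pred=T actual=T -> ctr[1]=3
Ev 10: PC=1 idx=1 pred=T actual=T -> ctr[1]=3
Ev 11: PC=5 idx=1 pred=T actual=T -> ctr[1]=3

Answer: T T N T N N T T T T T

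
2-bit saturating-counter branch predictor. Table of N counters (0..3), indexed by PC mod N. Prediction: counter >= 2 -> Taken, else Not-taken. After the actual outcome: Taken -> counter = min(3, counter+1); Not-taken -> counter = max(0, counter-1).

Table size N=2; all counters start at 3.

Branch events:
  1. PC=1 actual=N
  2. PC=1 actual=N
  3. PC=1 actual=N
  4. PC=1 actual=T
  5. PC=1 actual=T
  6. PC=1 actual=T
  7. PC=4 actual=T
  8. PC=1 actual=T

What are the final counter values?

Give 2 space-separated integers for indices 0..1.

Ev 1: PC=1 idx=1 pred=T actual=N -> ctr[1]=2
Ev 2: PC=1 idx=1 pred=T actual=N -> ctr[1]=1
Ev 3: PC=1 idx=1 pred=N actual=N -> ctr[1]=0
Ev 4: PC=1 idx=1 pred=N actual=T -> ctr[1]=1
Ev 5: PC=1 idx=1 pred=N actual=T -> ctr[1]=2
Ev 6: PC=1 idx=1 pred=T actual=T -> ctr[1]=3
Ev 7: PC=4 idx=0 pred=T actual=T -> ctr[0]=3
Ev 8: PC=1 idx=1 pred=T actual=T -> ctr[1]=3

Answer: 3 3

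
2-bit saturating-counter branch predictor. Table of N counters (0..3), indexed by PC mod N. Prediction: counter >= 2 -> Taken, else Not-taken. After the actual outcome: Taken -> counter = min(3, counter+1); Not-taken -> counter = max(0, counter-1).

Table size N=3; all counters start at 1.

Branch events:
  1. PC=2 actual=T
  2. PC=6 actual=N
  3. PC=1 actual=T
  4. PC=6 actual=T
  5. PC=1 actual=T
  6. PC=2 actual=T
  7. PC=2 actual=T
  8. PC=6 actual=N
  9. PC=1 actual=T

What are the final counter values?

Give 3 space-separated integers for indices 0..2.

Answer: 0 3 3

Derivation:
Ev 1: PC=2 idx=2 pred=N actual=T -> ctr[2]=2
Ev 2: PC=6 idx=0 pred=N actual=N -> ctr[0]=0
Ev 3: PC=1 idx=1 pred=N actual=T -> ctr[1]=2
Ev 4: PC=6 idx=0 pred=N actual=T -> ctr[0]=1
Ev 5: PC=1 idx=1 pred=T actual=T -> ctr[1]=3
Ev 6: PC=2 idx=2 pred=T actual=T -> ctr[2]=3
Ev 7: PC=2 idx=2 pred=T actual=T -> ctr[2]=3
Ev 8: PC=6 idx=0 pred=N actual=N -> ctr[0]=0
Ev 9: PC=1 idx=1 pred=T actual=T -> ctr[1]=3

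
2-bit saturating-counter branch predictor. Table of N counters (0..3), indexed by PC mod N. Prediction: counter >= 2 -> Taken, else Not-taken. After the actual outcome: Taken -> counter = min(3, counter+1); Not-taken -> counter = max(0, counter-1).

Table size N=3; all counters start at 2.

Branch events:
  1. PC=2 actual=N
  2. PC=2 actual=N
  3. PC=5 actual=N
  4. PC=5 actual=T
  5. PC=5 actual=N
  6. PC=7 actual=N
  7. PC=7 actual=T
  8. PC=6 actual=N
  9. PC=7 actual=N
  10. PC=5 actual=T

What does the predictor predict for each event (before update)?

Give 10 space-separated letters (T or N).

Ev 1: PC=2 idx=2 pred=T actual=N -> ctr[2]=1
Ev 2: PC=2 idx=2 pred=N actual=N -> ctr[2]=0
Ev 3: PC=5 idx=2 pred=N actual=N -> ctr[2]=0
Ev 4: PC=5 idx=2 pred=N actual=T -> ctr[2]=1
Ev 5: PC=5 idx=2 pred=N actual=N -> ctr[2]=0
Ev 6: PC=7 idx=1 pred=T actual=N -> ctr[1]=1
Ev 7: PC=7 idx=1 pred=N actual=T -> ctr[1]=2
Ev 8: PC=6 idx=0 pred=T actual=N -> ctr[0]=1
Ev 9: PC=7 idx=1 pred=T actual=N -> ctr[1]=1
Ev 10: PC=5 idx=2 pred=N actual=T -> ctr[2]=1

Answer: T N N N N T N T T N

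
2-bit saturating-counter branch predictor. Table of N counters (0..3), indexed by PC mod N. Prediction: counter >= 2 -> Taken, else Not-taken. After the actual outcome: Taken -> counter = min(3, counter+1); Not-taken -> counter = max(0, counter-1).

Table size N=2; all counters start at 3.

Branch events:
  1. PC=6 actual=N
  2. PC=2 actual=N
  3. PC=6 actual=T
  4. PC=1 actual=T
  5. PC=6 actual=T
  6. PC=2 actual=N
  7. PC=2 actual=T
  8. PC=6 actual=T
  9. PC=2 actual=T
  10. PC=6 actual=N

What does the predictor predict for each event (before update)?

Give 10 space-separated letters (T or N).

Answer: T T N T T T T T T T

Derivation:
Ev 1: PC=6 idx=0 pred=T actual=N -> ctr[0]=2
Ev 2: PC=2 idx=0 pred=T actual=N -> ctr[0]=1
Ev 3: PC=6 idx=0 pred=N actual=T -> ctr[0]=2
Ev 4: PC=1 idx=1 pred=T actual=T -> ctr[1]=3
Ev 5: PC=6 idx=0 pred=T actual=T -> ctr[0]=3
Ev 6: PC=2 idx=0 pred=T actual=N -> ctr[0]=2
Ev 7: PC=2 idx=0 pred=T actual=T -> ctr[0]=3
Ev 8: PC=6 idx=0 pred=T actual=T -> ctr[0]=3
Ev 9: PC=2 idx=0 pred=T actual=T -> ctr[0]=3
Ev 10: PC=6 idx=0 pred=T actual=N -> ctr[0]=2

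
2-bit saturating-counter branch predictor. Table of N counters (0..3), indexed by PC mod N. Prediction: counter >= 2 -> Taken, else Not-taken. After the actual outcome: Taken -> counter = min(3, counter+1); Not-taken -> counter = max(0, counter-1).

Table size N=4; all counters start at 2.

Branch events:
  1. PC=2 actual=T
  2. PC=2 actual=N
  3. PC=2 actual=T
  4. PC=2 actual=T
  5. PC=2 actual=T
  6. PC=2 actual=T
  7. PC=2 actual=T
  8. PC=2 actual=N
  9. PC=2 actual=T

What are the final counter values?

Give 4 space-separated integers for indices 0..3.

Ev 1: PC=2 idx=2 pred=T actual=T -> ctr[2]=3
Ev 2: PC=2 idx=2 pred=T actual=N -> ctr[2]=2
Ev 3: PC=2 idx=2 pred=T actual=T -> ctr[2]=3
Ev 4: PC=2 idx=2 pred=T actual=T -> ctr[2]=3
Ev 5: PC=2 idx=2 pred=T actual=T -> ctr[2]=3
Ev 6: PC=2 idx=2 pred=T actual=T -> ctr[2]=3
Ev 7: PC=2 idx=2 pred=T actual=T -> ctr[2]=3
Ev 8: PC=2 idx=2 pred=T actual=N -> ctr[2]=2
Ev 9: PC=2 idx=2 pred=T actual=T -> ctr[2]=3

Answer: 2 2 3 2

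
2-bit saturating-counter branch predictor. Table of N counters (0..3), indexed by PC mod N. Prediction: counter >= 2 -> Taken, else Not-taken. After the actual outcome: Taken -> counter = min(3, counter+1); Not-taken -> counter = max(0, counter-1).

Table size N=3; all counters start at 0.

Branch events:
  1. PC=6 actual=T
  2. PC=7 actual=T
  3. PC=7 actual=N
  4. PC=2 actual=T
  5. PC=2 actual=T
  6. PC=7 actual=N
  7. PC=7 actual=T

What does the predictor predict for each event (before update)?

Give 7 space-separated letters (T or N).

Answer: N N N N N N N

Derivation:
Ev 1: PC=6 idx=0 pred=N actual=T -> ctr[0]=1
Ev 2: PC=7 idx=1 pred=N actual=T -> ctr[1]=1
Ev 3: PC=7 idx=1 pred=N actual=N -> ctr[1]=0
Ev 4: PC=2 idx=2 pred=N actual=T -> ctr[2]=1
Ev 5: PC=2 idx=2 pred=N actual=T -> ctr[2]=2
Ev 6: PC=7 idx=1 pred=N actual=N -> ctr[1]=0
Ev 7: PC=7 idx=1 pred=N actual=T -> ctr[1]=1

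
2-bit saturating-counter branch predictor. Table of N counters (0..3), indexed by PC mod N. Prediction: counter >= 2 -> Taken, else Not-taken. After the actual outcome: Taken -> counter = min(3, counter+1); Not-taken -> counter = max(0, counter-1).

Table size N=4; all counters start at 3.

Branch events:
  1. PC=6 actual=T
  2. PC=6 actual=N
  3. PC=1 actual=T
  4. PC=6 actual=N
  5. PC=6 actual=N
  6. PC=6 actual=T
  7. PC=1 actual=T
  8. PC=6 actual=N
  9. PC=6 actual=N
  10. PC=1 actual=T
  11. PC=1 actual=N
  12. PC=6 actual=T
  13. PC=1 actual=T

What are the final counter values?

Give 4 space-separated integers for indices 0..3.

Ev 1: PC=6 idx=2 pred=T actual=T -> ctr[2]=3
Ev 2: PC=6 idx=2 pred=T actual=N -> ctr[2]=2
Ev 3: PC=1 idx=1 pred=T actual=T -> ctr[1]=3
Ev 4: PC=6 idx=2 pred=T actual=N -> ctr[2]=1
Ev 5: PC=6 idx=2 pred=N actual=N -> ctr[2]=0
Ev 6: PC=6 idx=2 pred=N actual=T -> ctr[2]=1
Ev 7: PC=1 idx=1 pred=T actual=T -> ctr[1]=3
Ev 8: PC=6 idx=2 pred=N actual=N -> ctr[2]=0
Ev 9: PC=6 idx=2 pred=N actual=N -> ctr[2]=0
Ev 10: PC=1 idx=1 pred=T actual=T -> ctr[1]=3
Ev 11: PC=1 idx=1 pred=T actual=N -> ctr[1]=2
Ev 12: PC=6 idx=2 pred=N actual=T -> ctr[2]=1
Ev 13: PC=1 idx=1 pred=T actual=T -> ctr[1]=3

Answer: 3 3 1 3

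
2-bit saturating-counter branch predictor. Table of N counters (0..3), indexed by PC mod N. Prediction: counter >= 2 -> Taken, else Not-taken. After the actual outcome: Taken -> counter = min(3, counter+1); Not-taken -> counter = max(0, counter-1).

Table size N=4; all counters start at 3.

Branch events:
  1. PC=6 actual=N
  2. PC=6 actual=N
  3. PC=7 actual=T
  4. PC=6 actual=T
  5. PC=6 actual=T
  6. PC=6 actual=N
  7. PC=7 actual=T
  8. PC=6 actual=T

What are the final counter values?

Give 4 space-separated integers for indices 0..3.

Ev 1: PC=6 idx=2 pred=T actual=N -> ctr[2]=2
Ev 2: PC=6 idx=2 pred=T actual=N -> ctr[2]=1
Ev 3: PC=7 idx=3 pred=T actual=T -> ctr[3]=3
Ev 4: PC=6 idx=2 pred=N actual=T -> ctr[2]=2
Ev 5: PC=6 idx=2 pred=T actual=T -> ctr[2]=3
Ev 6: PC=6 idx=2 pred=T actual=N -> ctr[2]=2
Ev 7: PC=7 idx=3 pred=T actual=T -> ctr[3]=3
Ev 8: PC=6 idx=2 pred=T actual=T -> ctr[2]=3

Answer: 3 3 3 3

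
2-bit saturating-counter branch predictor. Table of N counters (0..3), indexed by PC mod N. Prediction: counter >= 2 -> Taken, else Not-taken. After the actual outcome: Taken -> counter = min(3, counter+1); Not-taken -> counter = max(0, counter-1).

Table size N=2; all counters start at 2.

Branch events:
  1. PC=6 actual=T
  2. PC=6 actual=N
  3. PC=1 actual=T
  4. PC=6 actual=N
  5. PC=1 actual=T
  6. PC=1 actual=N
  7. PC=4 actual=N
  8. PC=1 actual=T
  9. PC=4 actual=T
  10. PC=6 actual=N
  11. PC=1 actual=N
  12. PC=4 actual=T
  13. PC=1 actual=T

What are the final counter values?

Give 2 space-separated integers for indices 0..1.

Ev 1: PC=6 idx=0 pred=T actual=T -> ctr[0]=3
Ev 2: PC=6 idx=0 pred=T actual=N -> ctr[0]=2
Ev 3: PC=1 idx=1 pred=T actual=T -> ctr[1]=3
Ev 4: PC=6 idx=0 pred=T actual=N -> ctr[0]=1
Ev 5: PC=1 idx=1 pred=T actual=T -> ctr[1]=3
Ev 6: PC=1 idx=1 pred=T actual=N -> ctr[1]=2
Ev 7: PC=4 idx=0 pred=N actual=N -> ctr[0]=0
Ev 8: PC=1 idx=1 pred=T actual=T -> ctr[1]=3
Ev 9: PC=4 idx=0 pred=N actual=T -> ctr[0]=1
Ev 10: PC=6 idx=0 pred=N actual=N -> ctr[0]=0
Ev 11: PC=1 idx=1 pred=T actual=N -> ctr[1]=2
Ev 12: PC=4 idx=0 pred=N actual=T -> ctr[0]=1
Ev 13: PC=1 idx=1 pred=T actual=T -> ctr[1]=3

Answer: 1 3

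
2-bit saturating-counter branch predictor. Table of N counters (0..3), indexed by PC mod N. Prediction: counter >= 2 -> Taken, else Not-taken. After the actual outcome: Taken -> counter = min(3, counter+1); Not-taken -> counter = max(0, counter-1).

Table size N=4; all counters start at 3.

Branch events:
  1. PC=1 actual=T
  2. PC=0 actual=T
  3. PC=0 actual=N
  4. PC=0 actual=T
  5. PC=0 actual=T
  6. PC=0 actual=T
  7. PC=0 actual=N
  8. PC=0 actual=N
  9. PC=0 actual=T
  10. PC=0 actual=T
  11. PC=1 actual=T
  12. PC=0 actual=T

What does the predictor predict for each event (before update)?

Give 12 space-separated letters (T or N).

Ev 1: PC=1 idx=1 pred=T actual=T -> ctr[1]=3
Ev 2: PC=0 idx=0 pred=T actual=T -> ctr[0]=3
Ev 3: PC=0 idx=0 pred=T actual=N -> ctr[0]=2
Ev 4: PC=0 idx=0 pred=T actual=T -> ctr[0]=3
Ev 5: PC=0 idx=0 pred=T actual=T -> ctr[0]=3
Ev 6: PC=0 idx=0 pred=T actual=T -> ctr[0]=3
Ev 7: PC=0 idx=0 pred=T actual=N -> ctr[0]=2
Ev 8: PC=0 idx=0 pred=T actual=N -> ctr[0]=1
Ev 9: PC=0 idx=0 pred=N actual=T -> ctr[0]=2
Ev 10: PC=0 idx=0 pred=T actual=T -> ctr[0]=3
Ev 11: PC=1 idx=1 pred=T actual=T -> ctr[1]=3
Ev 12: PC=0 idx=0 pred=T actual=T -> ctr[0]=3

Answer: T T T T T T T T N T T T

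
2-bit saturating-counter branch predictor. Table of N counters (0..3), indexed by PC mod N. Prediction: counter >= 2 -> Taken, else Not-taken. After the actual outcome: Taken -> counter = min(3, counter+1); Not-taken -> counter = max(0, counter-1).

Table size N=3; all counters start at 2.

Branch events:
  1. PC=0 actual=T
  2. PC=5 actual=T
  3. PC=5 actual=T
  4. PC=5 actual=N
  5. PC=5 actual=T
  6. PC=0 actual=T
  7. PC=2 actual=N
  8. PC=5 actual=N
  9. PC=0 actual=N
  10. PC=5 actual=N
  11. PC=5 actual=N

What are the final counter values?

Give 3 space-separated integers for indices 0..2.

Ev 1: PC=0 idx=0 pred=T actual=T -> ctr[0]=3
Ev 2: PC=5 idx=2 pred=T actual=T -> ctr[2]=3
Ev 3: PC=5 idx=2 pred=T actual=T -> ctr[2]=3
Ev 4: PC=5 idx=2 pred=T actual=N -> ctr[2]=2
Ev 5: PC=5 idx=2 pred=T actual=T -> ctr[2]=3
Ev 6: PC=0 idx=0 pred=T actual=T -> ctr[0]=3
Ev 7: PC=2 idx=2 pred=T actual=N -> ctr[2]=2
Ev 8: PC=5 idx=2 pred=T actual=N -> ctr[2]=1
Ev 9: PC=0 idx=0 pred=T actual=N -> ctr[0]=2
Ev 10: PC=5 idx=2 pred=N actual=N -> ctr[2]=0
Ev 11: PC=5 idx=2 pred=N actual=N -> ctr[2]=0

Answer: 2 2 0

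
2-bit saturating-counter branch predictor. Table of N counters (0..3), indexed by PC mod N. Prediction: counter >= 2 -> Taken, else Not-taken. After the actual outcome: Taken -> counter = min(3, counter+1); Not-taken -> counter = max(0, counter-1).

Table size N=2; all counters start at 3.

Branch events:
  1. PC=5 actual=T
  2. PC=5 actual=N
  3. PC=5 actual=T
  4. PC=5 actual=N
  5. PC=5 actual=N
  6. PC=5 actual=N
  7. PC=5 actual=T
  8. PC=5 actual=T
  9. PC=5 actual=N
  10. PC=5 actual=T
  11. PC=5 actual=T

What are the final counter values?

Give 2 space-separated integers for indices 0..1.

Ev 1: PC=5 idx=1 pred=T actual=T -> ctr[1]=3
Ev 2: PC=5 idx=1 pred=T actual=N -> ctr[1]=2
Ev 3: PC=5 idx=1 pred=T actual=T -> ctr[1]=3
Ev 4: PC=5 idx=1 pred=T actual=N -> ctr[1]=2
Ev 5: PC=5 idx=1 pred=T actual=N -> ctr[1]=1
Ev 6: PC=5 idx=1 pred=N actual=N -> ctr[1]=0
Ev 7: PC=5 idx=1 pred=N actual=T -> ctr[1]=1
Ev 8: PC=5 idx=1 pred=N actual=T -> ctr[1]=2
Ev 9: PC=5 idx=1 pred=T actual=N -> ctr[1]=1
Ev 10: PC=5 idx=1 pred=N actual=T -> ctr[1]=2
Ev 11: PC=5 idx=1 pred=T actual=T -> ctr[1]=3

Answer: 3 3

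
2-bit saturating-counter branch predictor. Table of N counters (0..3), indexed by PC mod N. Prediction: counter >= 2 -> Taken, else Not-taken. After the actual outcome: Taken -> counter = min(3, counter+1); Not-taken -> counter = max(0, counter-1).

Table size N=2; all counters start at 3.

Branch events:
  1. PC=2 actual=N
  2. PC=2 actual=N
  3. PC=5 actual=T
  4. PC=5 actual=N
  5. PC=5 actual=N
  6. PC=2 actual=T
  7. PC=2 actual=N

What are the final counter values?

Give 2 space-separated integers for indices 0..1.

Answer: 1 1

Derivation:
Ev 1: PC=2 idx=0 pred=T actual=N -> ctr[0]=2
Ev 2: PC=2 idx=0 pred=T actual=N -> ctr[0]=1
Ev 3: PC=5 idx=1 pred=T actual=T -> ctr[1]=3
Ev 4: PC=5 idx=1 pred=T actual=N -> ctr[1]=2
Ev 5: PC=5 idx=1 pred=T actual=N -> ctr[1]=1
Ev 6: PC=2 idx=0 pred=N actual=T -> ctr[0]=2
Ev 7: PC=2 idx=0 pred=T actual=N -> ctr[0]=1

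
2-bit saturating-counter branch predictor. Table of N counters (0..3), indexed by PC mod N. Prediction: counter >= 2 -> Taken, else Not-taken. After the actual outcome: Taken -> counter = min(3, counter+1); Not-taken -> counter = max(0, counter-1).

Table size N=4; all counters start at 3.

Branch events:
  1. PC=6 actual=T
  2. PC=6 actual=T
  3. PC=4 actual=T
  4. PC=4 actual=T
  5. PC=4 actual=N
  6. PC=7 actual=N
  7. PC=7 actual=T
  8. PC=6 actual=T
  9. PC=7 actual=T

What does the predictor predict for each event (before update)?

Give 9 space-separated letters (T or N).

Ev 1: PC=6 idx=2 pred=T actual=T -> ctr[2]=3
Ev 2: PC=6 idx=2 pred=T actual=T -> ctr[2]=3
Ev 3: PC=4 idx=0 pred=T actual=T -> ctr[0]=3
Ev 4: PC=4 idx=0 pred=T actual=T -> ctr[0]=3
Ev 5: PC=4 idx=0 pred=T actual=N -> ctr[0]=2
Ev 6: PC=7 idx=3 pred=T actual=N -> ctr[3]=2
Ev 7: PC=7 idx=3 pred=T actual=T -> ctr[3]=3
Ev 8: PC=6 idx=2 pred=T actual=T -> ctr[2]=3
Ev 9: PC=7 idx=3 pred=T actual=T -> ctr[3]=3

Answer: T T T T T T T T T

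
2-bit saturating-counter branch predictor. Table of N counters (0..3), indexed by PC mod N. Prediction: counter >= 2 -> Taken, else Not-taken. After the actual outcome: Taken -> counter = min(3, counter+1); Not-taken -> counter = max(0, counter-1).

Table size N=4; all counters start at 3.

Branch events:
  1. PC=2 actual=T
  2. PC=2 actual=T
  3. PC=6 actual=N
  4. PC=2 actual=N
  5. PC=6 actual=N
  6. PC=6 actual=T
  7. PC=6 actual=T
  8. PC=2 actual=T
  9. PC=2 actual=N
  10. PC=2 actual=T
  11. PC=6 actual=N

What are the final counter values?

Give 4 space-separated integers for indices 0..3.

Answer: 3 3 2 3

Derivation:
Ev 1: PC=2 idx=2 pred=T actual=T -> ctr[2]=3
Ev 2: PC=2 idx=2 pred=T actual=T -> ctr[2]=3
Ev 3: PC=6 idx=2 pred=T actual=N -> ctr[2]=2
Ev 4: PC=2 idx=2 pred=T actual=N -> ctr[2]=1
Ev 5: PC=6 idx=2 pred=N actual=N -> ctr[2]=0
Ev 6: PC=6 idx=2 pred=N actual=T -> ctr[2]=1
Ev 7: PC=6 idx=2 pred=N actual=T -> ctr[2]=2
Ev 8: PC=2 idx=2 pred=T actual=T -> ctr[2]=3
Ev 9: PC=2 idx=2 pred=T actual=N -> ctr[2]=2
Ev 10: PC=2 idx=2 pred=T actual=T -> ctr[2]=3
Ev 11: PC=6 idx=2 pred=T actual=N -> ctr[2]=2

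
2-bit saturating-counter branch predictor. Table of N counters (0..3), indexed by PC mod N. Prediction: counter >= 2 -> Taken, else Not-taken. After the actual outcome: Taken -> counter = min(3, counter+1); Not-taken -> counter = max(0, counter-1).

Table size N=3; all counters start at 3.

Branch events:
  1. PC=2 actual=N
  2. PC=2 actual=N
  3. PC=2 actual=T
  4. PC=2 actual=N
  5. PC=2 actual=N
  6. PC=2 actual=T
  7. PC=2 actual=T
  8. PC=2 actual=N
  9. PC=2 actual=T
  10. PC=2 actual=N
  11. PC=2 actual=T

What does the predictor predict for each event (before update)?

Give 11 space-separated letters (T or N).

Ev 1: PC=2 idx=2 pred=T actual=N -> ctr[2]=2
Ev 2: PC=2 idx=2 pred=T actual=N -> ctr[2]=1
Ev 3: PC=2 idx=2 pred=N actual=T -> ctr[2]=2
Ev 4: PC=2 idx=2 pred=T actual=N -> ctr[2]=1
Ev 5: PC=2 idx=2 pred=N actual=N -> ctr[2]=0
Ev 6: PC=2 idx=2 pred=N actual=T -> ctr[2]=1
Ev 7: PC=2 idx=2 pred=N actual=T -> ctr[2]=2
Ev 8: PC=2 idx=2 pred=T actual=N -> ctr[2]=1
Ev 9: PC=2 idx=2 pred=N actual=T -> ctr[2]=2
Ev 10: PC=2 idx=2 pred=T actual=N -> ctr[2]=1
Ev 11: PC=2 idx=2 pred=N actual=T -> ctr[2]=2

Answer: T T N T N N N T N T N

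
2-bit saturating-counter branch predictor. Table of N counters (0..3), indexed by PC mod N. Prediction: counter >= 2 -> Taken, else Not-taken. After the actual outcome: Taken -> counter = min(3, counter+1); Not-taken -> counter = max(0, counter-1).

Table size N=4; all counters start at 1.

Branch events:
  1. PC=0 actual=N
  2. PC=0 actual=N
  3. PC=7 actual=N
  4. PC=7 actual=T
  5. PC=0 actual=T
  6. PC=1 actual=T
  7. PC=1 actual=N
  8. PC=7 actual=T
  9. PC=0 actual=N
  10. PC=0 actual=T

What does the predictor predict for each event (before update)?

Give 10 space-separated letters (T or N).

Answer: N N N N N N T N N N

Derivation:
Ev 1: PC=0 idx=0 pred=N actual=N -> ctr[0]=0
Ev 2: PC=0 idx=0 pred=N actual=N -> ctr[0]=0
Ev 3: PC=7 idx=3 pred=N actual=N -> ctr[3]=0
Ev 4: PC=7 idx=3 pred=N actual=T -> ctr[3]=1
Ev 5: PC=0 idx=0 pred=N actual=T -> ctr[0]=1
Ev 6: PC=1 idx=1 pred=N actual=T -> ctr[1]=2
Ev 7: PC=1 idx=1 pred=T actual=N -> ctr[1]=1
Ev 8: PC=7 idx=3 pred=N actual=T -> ctr[3]=2
Ev 9: PC=0 idx=0 pred=N actual=N -> ctr[0]=0
Ev 10: PC=0 idx=0 pred=N actual=T -> ctr[0]=1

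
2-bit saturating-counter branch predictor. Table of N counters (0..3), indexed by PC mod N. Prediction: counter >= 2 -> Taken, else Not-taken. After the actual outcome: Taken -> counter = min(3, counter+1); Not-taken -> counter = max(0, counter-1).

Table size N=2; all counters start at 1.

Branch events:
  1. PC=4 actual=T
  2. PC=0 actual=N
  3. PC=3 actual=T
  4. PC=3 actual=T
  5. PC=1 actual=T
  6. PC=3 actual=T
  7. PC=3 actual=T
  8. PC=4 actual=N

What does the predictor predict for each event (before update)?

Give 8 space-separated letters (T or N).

Answer: N T N T T T T N

Derivation:
Ev 1: PC=4 idx=0 pred=N actual=T -> ctr[0]=2
Ev 2: PC=0 idx=0 pred=T actual=N -> ctr[0]=1
Ev 3: PC=3 idx=1 pred=N actual=T -> ctr[1]=2
Ev 4: PC=3 idx=1 pred=T actual=T -> ctr[1]=3
Ev 5: PC=1 idx=1 pred=T actual=T -> ctr[1]=3
Ev 6: PC=3 idx=1 pred=T actual=T -> ctr[1]=3
Ev 7: PC=3 idx=1 pred=T actual=T -> ctr[1]=3
Ev 8: PC=4 idx=0 pred=N actual=N -> ctr[0]=0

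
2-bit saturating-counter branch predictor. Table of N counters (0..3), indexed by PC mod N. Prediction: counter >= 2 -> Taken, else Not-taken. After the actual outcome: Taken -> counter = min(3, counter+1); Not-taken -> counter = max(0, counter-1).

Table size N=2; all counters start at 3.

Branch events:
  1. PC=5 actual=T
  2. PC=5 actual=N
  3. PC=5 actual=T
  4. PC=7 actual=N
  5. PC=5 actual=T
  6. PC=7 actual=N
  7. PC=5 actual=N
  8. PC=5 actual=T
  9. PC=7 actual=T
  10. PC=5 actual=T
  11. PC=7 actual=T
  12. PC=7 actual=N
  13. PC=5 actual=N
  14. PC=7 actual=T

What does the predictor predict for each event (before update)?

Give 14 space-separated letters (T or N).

Ev 1: PC=5 idx=1 pred=T actual=T -> ctr[1]=3
Ev 2: PC=5 idx=1 pred=T actual=N -> ctr[1]=2
Ev 3: PC=5 idx=1 pred=T actual=T -> ctr[1]=3
Ev 4: PC=7 idx=1 pred=T actual=N -> ctr[1]=2
Ev 5: PC=5 idx=1 pred=T actual=T -> ctr[1]=3
Ev 6: PC=7 idx=1 pred=T actual=N -> ctr[1]=2
Ev 7: PC=5 idx=1 pred=T actual=N -> ctr[1]=1
Ev 8: PC=5 idx=1 pred=N actual=T -> ctr[1]=2
Ev 9: PC=7 idx=1 pred=T actual=T -> ctr[1]=3
Ev 10: PC=5 idx=1 pred=T actual=T -> ctr[1]=3
Ev 11: PC=7 idx=1 pred=T actual=T -> ctr[1]=3
Ev 12: PC=7 idx=1 pred=T actual=N -> ctr[1]=2
Ev 13: PC=5 idx=1 pred=T actual=N -> ctr[1]=1
Ev 14: PC=7 idx=1 pred=N actual=T -> ctr[1]=2

Answer: T T T T T T T N T T T T T N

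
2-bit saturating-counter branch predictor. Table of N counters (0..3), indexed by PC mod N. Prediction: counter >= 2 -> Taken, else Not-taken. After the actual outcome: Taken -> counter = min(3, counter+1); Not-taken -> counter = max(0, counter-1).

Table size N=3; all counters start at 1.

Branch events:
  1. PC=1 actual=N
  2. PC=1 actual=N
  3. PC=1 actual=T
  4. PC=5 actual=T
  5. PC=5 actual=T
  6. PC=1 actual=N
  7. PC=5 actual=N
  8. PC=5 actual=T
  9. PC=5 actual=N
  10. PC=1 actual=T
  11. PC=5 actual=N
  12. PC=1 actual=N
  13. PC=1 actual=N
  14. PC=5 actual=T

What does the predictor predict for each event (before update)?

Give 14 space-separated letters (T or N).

Answer: N N N N T N T T T N T N N N

Derivation:
Ev 1: PC=1 idx=1 pred=N actual=N -> ctr[1]=0
Ev 2: PC=1 idx=1 pred=N actual=N -> ctr[1]=0
Ev 3: PC=1 idx=1 pred=N actual=T -> ctr[1]=1
Ev 4: PC=5 idx=2 pred=N actual=T -> ctr[2]=2
Ev 5: PC=5 idx=2 pred=T actual=T -> ctr[2]=3
Ev 6: PC=1 idx=1 pred=N actual=N -> ctr[1]=0
Ev 7: PC=5 idx=2 pred=T actual=N -> ctr[2]=2
Ev 8: PC=5 idx=2 pred=T actual=T -> ctr[2]=3
Ev 9: PC=5 idx=2 pred=T actual=N -> ctr[2]=2
Ev 10: PC=1 idx=1 pred=N actual=T -> ctr[1]=1
Ev 11: PC=5 idx=2 pred=T actual=N -> ctr[2]=1
Ev 12: PC=1 idx=1 pred=N actual=N -> ctr[1]=0
Ev 13: PC=1 idx=1 pred=N actual=N -> ctr[1]=0
Ev 14: PC=5 idx=2 pred=N actual=T -> ctr[2]=2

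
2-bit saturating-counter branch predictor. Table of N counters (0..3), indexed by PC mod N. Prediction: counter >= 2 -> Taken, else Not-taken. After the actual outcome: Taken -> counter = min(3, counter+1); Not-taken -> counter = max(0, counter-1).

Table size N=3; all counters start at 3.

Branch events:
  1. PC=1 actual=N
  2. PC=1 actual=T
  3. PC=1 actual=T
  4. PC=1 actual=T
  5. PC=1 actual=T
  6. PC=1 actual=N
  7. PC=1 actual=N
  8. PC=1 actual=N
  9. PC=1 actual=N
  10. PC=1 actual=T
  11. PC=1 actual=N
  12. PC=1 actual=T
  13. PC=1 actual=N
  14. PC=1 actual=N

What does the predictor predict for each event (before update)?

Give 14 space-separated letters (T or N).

Ev 1: PC=1 idx=1 pred=T actual=N -> ctr[1]=2
Ev 2: PC=1 idx=1 pred=T actual=T -> ctr[1]=3
Ev 3: PC=1 idx=1 pred=T actual=T -> ctr[1]=3
Ev 4: PC=1 idx=1 pred=T actual=T -> ctr[1]=3
Ev 5: PC=1 idx=1 pred=T actual=T -> ctr[1]=3
Ev 6: PC=1 idx=1 pred=T actual=N -> ctr[1]=2
Ev 7: PC=1 idx=1 pred=T actual=N -> ctr[1]=1
Ev 8: PC=1 idx=1 pred=N actual=N -> ctr[1]=0
Ev 9: PC=1 idx=1 pred=N actual=N -> ctr[1]=0
Ev 10: PC=1 idx=1 pred=N actual=T -> ctr[1]=1
Ev 11: PC=1 idx=1 pred=N actual=N -> ctr[1]=0
Ev 12: PC=1 idx=1 pred=N actual=T -> ctr[1]=1
Ev 13: PC=1 idx=1 pred=N actual=N -> ctr[1]=0
Ev 14: PC=1 idx=1 pred=N actual=N -> ctr[1]=0

Answer: T T T T T T T N N N N N N N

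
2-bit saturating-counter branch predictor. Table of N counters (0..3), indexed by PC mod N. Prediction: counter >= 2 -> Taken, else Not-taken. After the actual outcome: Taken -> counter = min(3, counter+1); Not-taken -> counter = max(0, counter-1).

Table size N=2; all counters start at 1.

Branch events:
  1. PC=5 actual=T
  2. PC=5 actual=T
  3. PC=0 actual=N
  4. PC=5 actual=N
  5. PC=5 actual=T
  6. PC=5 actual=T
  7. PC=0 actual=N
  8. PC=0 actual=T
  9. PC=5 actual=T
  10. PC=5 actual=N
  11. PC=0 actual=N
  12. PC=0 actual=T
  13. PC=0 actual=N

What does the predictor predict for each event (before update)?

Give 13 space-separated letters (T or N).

Ev 1: PC=5 idx=1 pred=N actual=T -> ctr[1]=2
Ev 2: PC=5 idx=1 pred=T actual=T -> ctr[1]=3
Ev 3: PC=0 idx=0 pred=N actual=N -> ctr[0]=0
Ev 4: PC=5 idx=1 pred=T actual=N -> ctr[1]=2
Ev 5: PC=5 idx=1 pred=T actual=T -> ctr[1]=3
Ev 6: PC=5 idx=1 pred=T actual=T -> ctr[1]=3
Ev 7: PC=0 idx=0 pred=N actual=N -> ctr[0]=0
Ev 8: PC=0 idx=0 pred=N actual=T -> ctr[0]=1
Ev 9: PC=5 idx=1 pred=T actual=T -> ctr[1]=3
Ev 10: PC=5 idx=1 pred=T actual=N -> ctr[1]=2
Ev 11: PC=0 idx=0 pred=N actual=N -> ctr[0]=0
Ev 12: PC=0 idx=0 pred=N actual=T -> ctr[0]=1
Ev 13: PC=0 idx=0 pred=N actual=N -> ctr[0]=0

Answer: N T N T T T N N T T N N N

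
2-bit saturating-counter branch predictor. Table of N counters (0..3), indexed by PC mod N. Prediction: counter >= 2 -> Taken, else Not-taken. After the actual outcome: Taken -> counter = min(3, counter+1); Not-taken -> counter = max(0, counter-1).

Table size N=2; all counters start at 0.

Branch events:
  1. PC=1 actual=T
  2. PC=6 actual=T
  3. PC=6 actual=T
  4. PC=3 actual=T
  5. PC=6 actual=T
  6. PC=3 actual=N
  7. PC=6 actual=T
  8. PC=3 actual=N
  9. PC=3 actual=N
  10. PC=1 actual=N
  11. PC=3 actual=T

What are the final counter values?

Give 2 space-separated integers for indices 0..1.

Ev 1: PC=1 idx=1 pred=N actual=T -> ctr[1]=1
Ev 2: PC=6 idx=0 pred=N actual=T -> ctr[0]=1
Ev 3: PC=6 idx=0 pred=N actual=T -> ctr[0]=2
Ev 4: PC=3 idx=1 pred=N actual=T -> ctr[1]=2
Ev 5: PC=6 idx=0 pred=T actual=T -> ctr[0]=3
Ev 6: PC=3 idx=1 pred=T actual=N -> ctr[1]=1
Ev 7: PC=6 idx=0 pred=T actual=T -> ctr[0]=3
Ev 8: PC=3 idx=1 pred=N actual=N -> ctr[1]=0
Ev 9: PC=3 idx=1 pred=N actual=N -> ctr[1]=0
Ev 10: PC=1 idx=1 pred=N actual=N -> ctr[1]=0
Ev 11: PC=3 idx=1 pred=N actual=T -> ctr[1]=1

Answer: 3 1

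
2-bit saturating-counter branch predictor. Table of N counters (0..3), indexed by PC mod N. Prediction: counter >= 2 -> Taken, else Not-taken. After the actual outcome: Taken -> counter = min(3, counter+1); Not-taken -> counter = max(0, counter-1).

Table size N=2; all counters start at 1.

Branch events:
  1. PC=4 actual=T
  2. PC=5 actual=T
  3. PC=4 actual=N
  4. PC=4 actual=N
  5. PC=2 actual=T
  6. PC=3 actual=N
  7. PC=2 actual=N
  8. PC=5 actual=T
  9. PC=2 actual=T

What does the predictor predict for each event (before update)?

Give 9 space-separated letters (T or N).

Answer: N N T N N T N N N

Derivation:
Ev 1: PC=4 idx=0 pred=N actual=T -> ctr[0]=2
Ev 2: PC=5 idx=1 pred=N actual=T -> ctr[1]=2
Ev 3: PC=4 idx=0 pred=T actual=N -> ctr[0]=1
Ev 4: PC=4 idx=0 pred=N actual=N -> ctr[0]=0
Ev 5: PC=2 idx=0 pred=N actual=T -> ctr[0]=1
Ev 6: PC=3 idx=1 pred=T actual=N -> ctr[1]=1
Ev 7: PC=2 idx=0 pred=N actual=N -> ctr[0]=0
Ev 8: PC=5 idx=1 pred=N actual=T -> ctr[1]=2
Ev 9: PC=2 idx=0 pred=N actual=T -> ctr[0]=1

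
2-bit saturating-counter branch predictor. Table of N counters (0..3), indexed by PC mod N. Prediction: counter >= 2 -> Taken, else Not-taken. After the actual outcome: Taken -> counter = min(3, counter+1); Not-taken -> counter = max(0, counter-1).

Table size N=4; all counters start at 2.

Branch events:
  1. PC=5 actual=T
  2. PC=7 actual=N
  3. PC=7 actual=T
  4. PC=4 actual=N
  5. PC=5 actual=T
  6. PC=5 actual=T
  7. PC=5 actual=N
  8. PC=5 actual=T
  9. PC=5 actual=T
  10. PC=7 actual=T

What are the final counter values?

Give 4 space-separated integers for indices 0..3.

Ev 1: PC=5 idx=1 pred=T actual=T -> ctr[1]=3
Ev 2: PC=7 idx=3 pred=T actual=N -> ctr[3]=1
Ev 3: PC=7 idx=3 pred=N actual=T -> ctr[3]=2
Ev 4: PC=4 idx=0 pred=T actual=N -> ctr[0]=1
Ev 5: PC=5 idx=1 pred=T actual=T -> ctr[1]=3
Ev 6: PC=5 idx=1 pred=T actual=T -> ctr[1]=3
Ev 7: PC=5 idx=1 pred=T actual=N -> ctr[1]=2
Ev 8: PC=5 idx=1 pred=T actual=T -> ctr[1]=3
Ev 9: PC=5 idx=1 pred=T actual=T -> ctr[1]=3
Ev 10: PC=7 idx=3 pred=T actual=T -> ctr[3]=3

Answer: 1 3 2 3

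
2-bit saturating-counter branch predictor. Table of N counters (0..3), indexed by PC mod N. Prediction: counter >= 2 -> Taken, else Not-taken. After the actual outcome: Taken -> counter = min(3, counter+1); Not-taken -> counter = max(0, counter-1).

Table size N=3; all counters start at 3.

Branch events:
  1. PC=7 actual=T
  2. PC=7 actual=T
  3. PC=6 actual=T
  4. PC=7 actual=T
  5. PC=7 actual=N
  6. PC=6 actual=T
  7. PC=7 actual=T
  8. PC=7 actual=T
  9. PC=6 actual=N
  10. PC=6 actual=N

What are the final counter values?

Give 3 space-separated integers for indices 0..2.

Ev 1: PC=7 idx=1 pred=T actual=T -> ctr[1]=3
Ev 2: PC=7 idx=1 pred=T actual=T -> ctr[1]=3
Ev 3: PC=6 idx=0 pred=T actual=T -> ctr[0]=3
Ev 4: PC=7 idx=1 pred=T actual=T -> ctr[1]=3
Ev 5: PC=7 idx=1 pred=T actual=N -> ctr[1]=2
Ev 6: PC=6 idx=0 pred=T actual=T -> ctr[0]=3
Ev 7: PC=7 idx=1 pred=T actual=T -> ctr[1]=3
Ev 8: PC=7 idx=1 pred=T actual=T -> ctr[1]=3
Ev 9: PC=6 idx=0 pred=T actual=N -> ctr[0]=2
Ev 10: PC=6 idx=0 pred=T actual=N -> ctr[0]=1

Answer: 1 3 3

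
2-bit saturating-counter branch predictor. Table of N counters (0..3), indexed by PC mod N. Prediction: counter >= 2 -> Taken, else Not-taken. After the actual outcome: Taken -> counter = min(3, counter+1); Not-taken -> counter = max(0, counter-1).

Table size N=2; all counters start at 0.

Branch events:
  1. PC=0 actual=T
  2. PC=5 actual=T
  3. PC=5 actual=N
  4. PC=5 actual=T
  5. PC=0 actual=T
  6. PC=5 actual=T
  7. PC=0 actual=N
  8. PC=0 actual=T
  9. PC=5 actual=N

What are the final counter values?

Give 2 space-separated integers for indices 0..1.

Answer: 2 1

Derivation:
Ev 1: PC=0 idx=0 pred=N actual=T -> ctr[0]=1
Ev 2: PC=5 idx=1 pred=N actual=T -> ctr[1]=1
Ev 3: PC=5 idx=1 pred=N actual=N -> ctr[1]=0
Ev 4: PC=5 idx=1 pred=N actual=T -> ctr[1]=1
Ev 5: PC=0 idx=0 pred=N actual=T -> ctr[0]=2
Ev 6: PC=5 idx=1 pred=N actual=T -> ctr[1]=2
Ev 7: PC=0 idx=0 pred=T actual=N -> ctr[0]=1
Ev 8: PC=0 idx=0 pred=N actual=T -> ctr[0]=2
Ev 9: PC=5 idx=1 pred=T actual=N -> ctr[1]=1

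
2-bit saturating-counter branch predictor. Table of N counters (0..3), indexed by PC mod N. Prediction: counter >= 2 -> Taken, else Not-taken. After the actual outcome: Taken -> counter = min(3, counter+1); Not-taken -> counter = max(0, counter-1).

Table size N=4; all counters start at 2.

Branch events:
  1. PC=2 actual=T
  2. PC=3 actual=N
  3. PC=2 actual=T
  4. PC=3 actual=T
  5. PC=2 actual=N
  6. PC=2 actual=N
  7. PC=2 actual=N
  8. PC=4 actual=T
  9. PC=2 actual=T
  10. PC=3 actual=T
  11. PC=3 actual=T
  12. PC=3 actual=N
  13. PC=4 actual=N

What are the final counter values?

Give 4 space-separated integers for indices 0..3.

Ev 1: PC=2 idx=2 pred=T actual=T -> ctr[2]=3
Ev 2: PC=3 idx=3 pred=T actual=N -> ctr[3]=1
Ev 3: PC=2 idx=2 pred=T actual=T -> ctr[2]=3
Ev 4: PC=3 idx=3 pred=N actual=T -> ctr[3]=2
Ev 5: PC=2 idx=2 pred=T actual=N -> ctr[2]=2
Ev 6: PC=2 idx=2 pred=T actual=N -> ctr[2]=1
Ev 7: PC=2 idx=2 pred=N actual=N -> ctr[2]=0
Ev 8: PC=4 idx=0 pred=T actual=T -> ctr[0]=3
Ev 9: PC=2 idx=2 pred=N actual=T -> ctr[2]=1
Ev 10: PC=3 idx=3 pred=T actual=T -> ctr[3]=3
Ev 11: PC=3 idx=3 pred=T actual=T -> ctr[3]=3
Ev 12: PC=3 idx=3 pred=T actual=N -> ctr[3]=2
Ev 13: PC=4 idx=0 pred=T actual=N -> ctr[0]=2

Answer: 2 2 1 2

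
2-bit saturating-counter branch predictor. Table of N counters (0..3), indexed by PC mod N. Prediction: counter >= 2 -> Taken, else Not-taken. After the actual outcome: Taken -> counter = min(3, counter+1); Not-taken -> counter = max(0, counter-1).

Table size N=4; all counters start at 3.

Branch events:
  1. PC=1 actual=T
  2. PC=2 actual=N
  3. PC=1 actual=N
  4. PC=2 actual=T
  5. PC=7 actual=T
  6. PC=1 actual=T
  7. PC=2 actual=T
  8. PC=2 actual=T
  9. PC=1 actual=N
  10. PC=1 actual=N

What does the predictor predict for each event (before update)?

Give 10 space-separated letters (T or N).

Ev 1: PC=1 idx=1 pred=T actual=T -> ctr[1]=3
Ev 2: PC=2 idx=2 pred=T actual=N -> ctr[2]=2
Ev 3: PC=1 idx=1 pred=T actual=N -> ctr[1]=2
Ev 4: PC=2 idx=2 pred=T actual=T -> ctr[2]=3
Ev 5: PC=7 idx=3 pred=T actual=T -> ctr[3]=3
Ev 6: PC=1 idx=1 pred=T actual=T -> ctr[1]=3
Ev 7: PC=2 idx=2 pred=T actual=T -> ctr[2]=3
Ev 8: PC=2 idx=2 pred=T actual=T -> ctr[2]=3
Ev 9: PC=1 idx=1 pred=T actual=N -> ctr[1]=2
Ev 10: PC=1 idx=1 pred=T actual=N -> ctr[1]=1

Answer: T T T T T T T T T T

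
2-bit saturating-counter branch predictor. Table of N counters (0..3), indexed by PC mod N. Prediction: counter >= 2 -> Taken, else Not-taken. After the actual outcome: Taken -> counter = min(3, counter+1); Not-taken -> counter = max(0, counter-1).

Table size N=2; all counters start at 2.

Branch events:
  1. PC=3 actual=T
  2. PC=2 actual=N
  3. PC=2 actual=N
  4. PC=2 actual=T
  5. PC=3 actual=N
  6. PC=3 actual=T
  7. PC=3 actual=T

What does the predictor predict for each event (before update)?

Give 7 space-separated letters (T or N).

Answer: T T N N T T T

Derivation:
Ev 1: PC=3 idx=1 pred=T actual=T -> ctr[1]=3
Ev 2: PC=2 idx=0 pred=T actual=N -> ctr[0]=1
Ev 3: PC=2 idx=0 pred=N actual=N -> ctr[0]=0
Ev 4: PC=2 idx=0 pred=N actual=T -> ctr[0]=1
Ev 5: PC=3 idx=1 pred=T actual=N -> ctr[1]=2
Ev 6: PC=3 idx=1 pred=T actual=T -> ctr[1]=3
Ev 7: PC=3 idx=1 pred=T actual=T -> ctr[1]=3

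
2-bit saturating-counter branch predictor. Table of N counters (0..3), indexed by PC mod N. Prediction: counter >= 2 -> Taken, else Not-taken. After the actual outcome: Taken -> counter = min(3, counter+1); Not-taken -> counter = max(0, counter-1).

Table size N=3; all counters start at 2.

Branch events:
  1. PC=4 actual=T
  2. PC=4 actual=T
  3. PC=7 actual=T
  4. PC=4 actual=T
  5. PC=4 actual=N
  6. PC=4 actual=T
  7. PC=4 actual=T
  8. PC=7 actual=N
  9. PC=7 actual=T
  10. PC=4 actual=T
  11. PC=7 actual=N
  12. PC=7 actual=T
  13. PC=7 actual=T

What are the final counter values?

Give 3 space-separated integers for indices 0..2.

Ev 1: PC=4 idx=1 pred=T actual=T -> ctr[1]=3
Ev 2: PC=4 idx=1 pred=T actual=T -> ctr[1]=3
Ev 3: PC=7 idx=1 pred=T actual=T -> ctr[1]=3
Ev 4: PC=4 idx=1 pred=T actual=T -> ctr[1]=3
Ev 5: PC=4 idx=1 pred=T actual=N -> ctr[1]=2
Ev 6: PC=4 idx=1 pred=T actual=T -> ctr[1]=3
Ev 7: PC=4 idx=1 pred=T actual=T -> ctr[1]=3
Ev 8: PC=7 idx=1 pred=T actual=N -> ctr[1]=2
Ev 9: PC=7 idx=1 pred=T actual=T -> ctr[1]=3
Ev 10: PC=4 idx=1 pred=T actual=T -> ctr[1]=3
Ev 11: PC=7 idx=1 pred=T actual=N -> ctr[1]=2
Ev 12: PC=7 idx=1 pred=T actual=T -> ctr[1]=3
Ev 13: PC=7 idx=1 pred=T actual=T -> ctr[1]=3

Answer: 2 3 2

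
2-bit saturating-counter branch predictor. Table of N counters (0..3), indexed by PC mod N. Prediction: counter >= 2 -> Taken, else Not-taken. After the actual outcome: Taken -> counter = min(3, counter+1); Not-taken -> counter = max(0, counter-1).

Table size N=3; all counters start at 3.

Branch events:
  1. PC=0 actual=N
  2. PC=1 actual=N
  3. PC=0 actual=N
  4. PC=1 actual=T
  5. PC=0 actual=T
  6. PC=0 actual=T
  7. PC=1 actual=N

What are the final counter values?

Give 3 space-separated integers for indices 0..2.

Ev 1: PC=0 idx=0 pred=T actual=N -> ctr[0]=2
Ev 2: PC=1 idx=1 pred=T actual=N -> ctr[1]=2
Ev 3: PC=0 idx=0 pred=T actual=N -> ctr[0]=1
Ev 4: PC=1 idx=1 pred=T actual=T -> ctr[1]=3
Ev 5: PC=0 idx=0 pred=N actual=T -> ctr[0]=2
Ev 6: PC=0 idx=0 pred=T actual=T -> ctr[0]=3
Ev 7: PC=1 idx=1 pred=T actual=N -> ctr[1]=2

Answer: 3 2 3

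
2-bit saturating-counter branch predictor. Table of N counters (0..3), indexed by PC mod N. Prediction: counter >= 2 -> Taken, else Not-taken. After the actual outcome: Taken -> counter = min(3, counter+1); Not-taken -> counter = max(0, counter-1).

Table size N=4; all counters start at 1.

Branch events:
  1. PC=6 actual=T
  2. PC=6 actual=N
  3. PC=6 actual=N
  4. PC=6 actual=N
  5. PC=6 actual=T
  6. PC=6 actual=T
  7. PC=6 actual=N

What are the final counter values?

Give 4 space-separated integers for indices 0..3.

Ev 1: PC=6 idx=2 pred=N actual=T -> ctr[2]=2
Ev 2: PC=6 idx=2 pred=T actual=N -> ctr[2]=1
Ev 3: PC=6 idx=2 pred=N actual=N -> ctr[2]=0
Ev 4: PC=6 idx=2 pred=N actual=N -> ctr[2]=0
Ev 5: PC=6 idx=2 pred=N actual=T -> ctr[2]=1
Ev 6: PC=6 idx=2 pred=N actual=T -> ctr[2]=2
Ev 7: PC=6 idx=2 pred=T actual=N -> ctr[2]=1

Answer: 1 1 1 1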